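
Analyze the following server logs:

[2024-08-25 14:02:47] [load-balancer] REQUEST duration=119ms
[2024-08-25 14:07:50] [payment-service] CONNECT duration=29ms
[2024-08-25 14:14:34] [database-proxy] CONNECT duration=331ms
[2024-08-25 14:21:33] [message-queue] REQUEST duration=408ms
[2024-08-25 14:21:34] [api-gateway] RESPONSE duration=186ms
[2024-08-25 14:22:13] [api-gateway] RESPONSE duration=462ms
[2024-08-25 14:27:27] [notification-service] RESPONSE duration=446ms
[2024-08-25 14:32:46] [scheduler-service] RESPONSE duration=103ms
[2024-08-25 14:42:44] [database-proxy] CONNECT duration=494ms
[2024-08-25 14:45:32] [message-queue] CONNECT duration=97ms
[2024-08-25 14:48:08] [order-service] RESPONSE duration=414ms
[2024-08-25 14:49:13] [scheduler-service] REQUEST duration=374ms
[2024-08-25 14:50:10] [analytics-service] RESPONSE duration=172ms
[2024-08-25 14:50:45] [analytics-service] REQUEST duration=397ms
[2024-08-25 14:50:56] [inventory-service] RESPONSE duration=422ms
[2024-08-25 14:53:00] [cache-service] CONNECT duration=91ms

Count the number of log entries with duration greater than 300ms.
9

To count timeouts:

1. Threshold: 300ms
2. Extract duration from each log entry
3. Count entries where duration > 300
4. Timeout count: 9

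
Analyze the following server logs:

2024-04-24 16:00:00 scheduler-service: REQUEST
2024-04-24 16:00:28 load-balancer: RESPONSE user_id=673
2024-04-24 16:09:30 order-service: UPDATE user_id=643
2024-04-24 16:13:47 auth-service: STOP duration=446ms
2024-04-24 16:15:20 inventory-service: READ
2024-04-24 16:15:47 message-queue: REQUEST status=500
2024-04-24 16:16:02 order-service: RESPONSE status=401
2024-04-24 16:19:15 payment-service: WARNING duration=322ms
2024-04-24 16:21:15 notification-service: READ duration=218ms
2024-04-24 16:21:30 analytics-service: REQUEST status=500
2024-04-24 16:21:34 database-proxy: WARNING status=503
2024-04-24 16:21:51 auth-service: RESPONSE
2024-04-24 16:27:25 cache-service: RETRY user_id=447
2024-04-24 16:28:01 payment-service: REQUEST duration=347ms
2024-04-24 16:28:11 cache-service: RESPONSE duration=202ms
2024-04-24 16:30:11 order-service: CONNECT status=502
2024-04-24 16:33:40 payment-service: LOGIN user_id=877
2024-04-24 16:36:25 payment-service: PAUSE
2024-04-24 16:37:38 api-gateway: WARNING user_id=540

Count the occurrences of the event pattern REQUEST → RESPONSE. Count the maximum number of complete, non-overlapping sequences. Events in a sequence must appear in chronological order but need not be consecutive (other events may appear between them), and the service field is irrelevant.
4

To count sequences:

1. Look for pattern: REQUEST → RESPONSE
2. Greedily scan the log in chronological order, matching each sequence element in turn (ignoring service)
3. Each time the full pattern completes, increment the count and restart matching from the next event
4. Complete non-overlapping sequences found: 4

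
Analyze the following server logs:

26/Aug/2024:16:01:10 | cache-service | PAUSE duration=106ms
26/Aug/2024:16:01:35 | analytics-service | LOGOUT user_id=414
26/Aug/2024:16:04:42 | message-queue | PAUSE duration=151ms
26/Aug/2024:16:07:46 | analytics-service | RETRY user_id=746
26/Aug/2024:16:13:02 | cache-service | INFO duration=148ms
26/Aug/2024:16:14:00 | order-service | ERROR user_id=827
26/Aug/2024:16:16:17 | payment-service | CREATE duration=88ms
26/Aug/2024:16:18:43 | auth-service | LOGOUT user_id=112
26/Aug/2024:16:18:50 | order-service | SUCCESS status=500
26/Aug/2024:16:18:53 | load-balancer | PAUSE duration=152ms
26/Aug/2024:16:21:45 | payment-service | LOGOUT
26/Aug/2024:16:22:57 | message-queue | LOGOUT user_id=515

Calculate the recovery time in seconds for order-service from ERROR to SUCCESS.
290

To calculate recovery time:

1. Find ERROR event for order-service: 26/Aug/2024:16:14:00
2. Find next SUCCESS event for order-service: 26/Aug/2024:16:18:50
3. Recovery time: 26/Aug/2024:16:18:50 - 26/Aug/2024:16:14:00 = 290 seconds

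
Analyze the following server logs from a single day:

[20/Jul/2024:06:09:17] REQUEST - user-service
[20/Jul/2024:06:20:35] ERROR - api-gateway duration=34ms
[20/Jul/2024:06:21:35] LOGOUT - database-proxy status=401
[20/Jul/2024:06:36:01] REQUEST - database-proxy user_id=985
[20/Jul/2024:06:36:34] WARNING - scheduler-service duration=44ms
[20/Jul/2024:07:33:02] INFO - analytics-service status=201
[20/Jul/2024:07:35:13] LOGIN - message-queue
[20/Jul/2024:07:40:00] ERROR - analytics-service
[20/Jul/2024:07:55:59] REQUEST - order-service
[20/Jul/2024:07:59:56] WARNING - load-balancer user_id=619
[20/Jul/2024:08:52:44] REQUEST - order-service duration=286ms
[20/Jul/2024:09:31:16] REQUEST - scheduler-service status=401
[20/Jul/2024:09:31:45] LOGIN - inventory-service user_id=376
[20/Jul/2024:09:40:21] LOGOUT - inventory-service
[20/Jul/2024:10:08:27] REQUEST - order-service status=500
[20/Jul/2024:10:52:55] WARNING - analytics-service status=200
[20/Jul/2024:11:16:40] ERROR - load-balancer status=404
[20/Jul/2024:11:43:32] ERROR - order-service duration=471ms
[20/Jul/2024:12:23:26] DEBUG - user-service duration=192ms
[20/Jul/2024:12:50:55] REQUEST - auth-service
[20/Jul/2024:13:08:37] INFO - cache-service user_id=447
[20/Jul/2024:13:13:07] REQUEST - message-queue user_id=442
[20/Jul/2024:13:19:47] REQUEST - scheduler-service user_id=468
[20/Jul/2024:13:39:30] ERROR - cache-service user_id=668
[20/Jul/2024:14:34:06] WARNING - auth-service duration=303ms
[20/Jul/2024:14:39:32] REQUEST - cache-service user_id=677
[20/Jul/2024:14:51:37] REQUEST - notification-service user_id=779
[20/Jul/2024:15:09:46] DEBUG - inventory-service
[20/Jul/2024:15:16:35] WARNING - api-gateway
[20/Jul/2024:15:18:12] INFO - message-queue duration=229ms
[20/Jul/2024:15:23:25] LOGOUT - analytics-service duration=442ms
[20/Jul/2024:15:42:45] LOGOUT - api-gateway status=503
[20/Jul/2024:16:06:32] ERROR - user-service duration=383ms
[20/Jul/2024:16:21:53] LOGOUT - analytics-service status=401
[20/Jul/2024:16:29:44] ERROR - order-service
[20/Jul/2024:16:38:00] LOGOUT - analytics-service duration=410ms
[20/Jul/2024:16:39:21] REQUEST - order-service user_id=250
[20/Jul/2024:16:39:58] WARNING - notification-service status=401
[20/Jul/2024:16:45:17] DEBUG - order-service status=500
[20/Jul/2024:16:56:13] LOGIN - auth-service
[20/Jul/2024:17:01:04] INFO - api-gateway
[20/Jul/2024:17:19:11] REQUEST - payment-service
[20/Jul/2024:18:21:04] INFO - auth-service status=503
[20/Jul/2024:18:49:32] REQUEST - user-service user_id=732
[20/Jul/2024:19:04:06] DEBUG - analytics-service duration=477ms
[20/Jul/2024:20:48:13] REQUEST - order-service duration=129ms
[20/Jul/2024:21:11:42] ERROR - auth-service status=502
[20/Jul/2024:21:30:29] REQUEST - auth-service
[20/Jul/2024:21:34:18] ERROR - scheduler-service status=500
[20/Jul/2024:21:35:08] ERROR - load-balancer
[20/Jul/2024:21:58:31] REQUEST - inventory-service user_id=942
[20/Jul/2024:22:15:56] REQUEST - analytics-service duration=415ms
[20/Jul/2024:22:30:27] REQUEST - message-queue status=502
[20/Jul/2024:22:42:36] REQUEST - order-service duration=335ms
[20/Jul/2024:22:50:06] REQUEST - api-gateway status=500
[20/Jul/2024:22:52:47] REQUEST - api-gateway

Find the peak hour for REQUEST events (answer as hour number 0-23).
22

To find the peak hour:

1. Group all REQUEST events by hour
2. Count events in each hour
3. Find hour with maximum count
4. Peak hour: 22 (with 5 events)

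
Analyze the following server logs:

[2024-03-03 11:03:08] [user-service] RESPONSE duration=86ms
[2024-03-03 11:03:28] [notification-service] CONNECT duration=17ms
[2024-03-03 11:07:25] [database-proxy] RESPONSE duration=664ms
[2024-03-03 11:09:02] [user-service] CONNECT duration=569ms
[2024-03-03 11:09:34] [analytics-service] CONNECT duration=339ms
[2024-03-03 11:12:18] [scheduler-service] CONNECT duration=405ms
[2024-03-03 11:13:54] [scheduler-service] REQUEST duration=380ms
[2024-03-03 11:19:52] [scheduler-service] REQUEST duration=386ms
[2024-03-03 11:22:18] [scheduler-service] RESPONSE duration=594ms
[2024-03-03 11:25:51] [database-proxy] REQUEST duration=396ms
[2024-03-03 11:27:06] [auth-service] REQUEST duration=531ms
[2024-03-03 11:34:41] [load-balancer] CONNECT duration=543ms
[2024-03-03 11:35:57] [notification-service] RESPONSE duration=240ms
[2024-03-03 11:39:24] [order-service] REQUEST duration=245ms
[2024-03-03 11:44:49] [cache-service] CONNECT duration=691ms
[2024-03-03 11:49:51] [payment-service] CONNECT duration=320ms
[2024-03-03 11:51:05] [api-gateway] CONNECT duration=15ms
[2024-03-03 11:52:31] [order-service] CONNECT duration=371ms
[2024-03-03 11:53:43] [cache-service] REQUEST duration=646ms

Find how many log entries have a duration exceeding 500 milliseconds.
7

To count timeouts:

1. Threshold: 500ms
2. Extract duration from each log entry
3. Count entries where duration > 500
4. Timeout count: 7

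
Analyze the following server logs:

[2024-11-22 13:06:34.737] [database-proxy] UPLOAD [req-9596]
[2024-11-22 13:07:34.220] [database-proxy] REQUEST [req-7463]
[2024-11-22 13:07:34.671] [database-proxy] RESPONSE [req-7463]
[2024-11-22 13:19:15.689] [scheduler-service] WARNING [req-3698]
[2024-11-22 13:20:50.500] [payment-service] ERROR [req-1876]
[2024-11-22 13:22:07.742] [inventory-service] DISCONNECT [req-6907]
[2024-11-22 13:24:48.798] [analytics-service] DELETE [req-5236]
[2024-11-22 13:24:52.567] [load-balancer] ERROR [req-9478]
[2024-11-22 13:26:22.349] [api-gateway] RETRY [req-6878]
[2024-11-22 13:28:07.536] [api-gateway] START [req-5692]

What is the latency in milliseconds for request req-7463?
451

To calculate latency:

1. Find REQUEST with id req-7463: 2024-11-22 13:07:34.220
2. Find RESPONSE with id req-7463: 2024-11-22 13:07:34.671
3. Latency: 2024-11-22 13:07:34.671 - 2024-11-22 13:07:34.220 = 451ms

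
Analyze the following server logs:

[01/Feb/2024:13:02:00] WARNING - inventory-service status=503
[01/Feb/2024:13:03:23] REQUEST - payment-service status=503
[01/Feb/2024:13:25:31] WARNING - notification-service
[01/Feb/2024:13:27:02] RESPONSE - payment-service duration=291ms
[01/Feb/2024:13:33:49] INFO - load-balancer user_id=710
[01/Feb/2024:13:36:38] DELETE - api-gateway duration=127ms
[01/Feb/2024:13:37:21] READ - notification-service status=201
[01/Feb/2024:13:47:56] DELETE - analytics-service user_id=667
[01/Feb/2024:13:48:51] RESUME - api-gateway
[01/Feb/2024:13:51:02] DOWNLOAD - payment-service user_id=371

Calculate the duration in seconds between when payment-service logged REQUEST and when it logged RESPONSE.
1419

To find the time between events:

1. Locate the first REQUEST event for payment-service: 01/Feb/2024:13:03:23
2. Locate the first RESPONSE event for payment-service: 01/Feb/2024:13:27:02
3. Calculate the difference: 01/Feb/2024:13:27:02 - 01/Feb/2024:13:03:23 = 1419 seconds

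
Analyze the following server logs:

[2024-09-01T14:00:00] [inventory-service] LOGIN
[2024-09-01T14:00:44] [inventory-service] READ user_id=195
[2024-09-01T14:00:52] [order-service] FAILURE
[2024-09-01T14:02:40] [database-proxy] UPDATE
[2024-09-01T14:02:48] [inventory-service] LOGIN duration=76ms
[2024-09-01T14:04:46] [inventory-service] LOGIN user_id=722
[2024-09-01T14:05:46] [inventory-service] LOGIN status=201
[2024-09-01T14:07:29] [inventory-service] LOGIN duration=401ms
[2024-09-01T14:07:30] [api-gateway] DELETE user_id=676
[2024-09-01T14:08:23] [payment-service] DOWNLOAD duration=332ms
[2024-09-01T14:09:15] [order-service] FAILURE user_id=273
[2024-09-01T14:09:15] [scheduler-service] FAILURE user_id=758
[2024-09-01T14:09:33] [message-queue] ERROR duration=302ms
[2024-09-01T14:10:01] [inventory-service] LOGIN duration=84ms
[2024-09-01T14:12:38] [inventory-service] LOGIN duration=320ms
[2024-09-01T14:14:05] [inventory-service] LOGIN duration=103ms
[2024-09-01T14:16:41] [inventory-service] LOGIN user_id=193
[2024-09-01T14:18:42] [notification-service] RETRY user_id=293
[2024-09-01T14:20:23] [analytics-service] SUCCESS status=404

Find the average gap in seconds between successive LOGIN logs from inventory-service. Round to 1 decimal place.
125.1

To calculate average interval:

1. Find all LOGIN events for inventory-service in order
2. Calculate time gaps between consecutive events
3. Compute mean of gaps: 1001 / 8 = 125.1 seconds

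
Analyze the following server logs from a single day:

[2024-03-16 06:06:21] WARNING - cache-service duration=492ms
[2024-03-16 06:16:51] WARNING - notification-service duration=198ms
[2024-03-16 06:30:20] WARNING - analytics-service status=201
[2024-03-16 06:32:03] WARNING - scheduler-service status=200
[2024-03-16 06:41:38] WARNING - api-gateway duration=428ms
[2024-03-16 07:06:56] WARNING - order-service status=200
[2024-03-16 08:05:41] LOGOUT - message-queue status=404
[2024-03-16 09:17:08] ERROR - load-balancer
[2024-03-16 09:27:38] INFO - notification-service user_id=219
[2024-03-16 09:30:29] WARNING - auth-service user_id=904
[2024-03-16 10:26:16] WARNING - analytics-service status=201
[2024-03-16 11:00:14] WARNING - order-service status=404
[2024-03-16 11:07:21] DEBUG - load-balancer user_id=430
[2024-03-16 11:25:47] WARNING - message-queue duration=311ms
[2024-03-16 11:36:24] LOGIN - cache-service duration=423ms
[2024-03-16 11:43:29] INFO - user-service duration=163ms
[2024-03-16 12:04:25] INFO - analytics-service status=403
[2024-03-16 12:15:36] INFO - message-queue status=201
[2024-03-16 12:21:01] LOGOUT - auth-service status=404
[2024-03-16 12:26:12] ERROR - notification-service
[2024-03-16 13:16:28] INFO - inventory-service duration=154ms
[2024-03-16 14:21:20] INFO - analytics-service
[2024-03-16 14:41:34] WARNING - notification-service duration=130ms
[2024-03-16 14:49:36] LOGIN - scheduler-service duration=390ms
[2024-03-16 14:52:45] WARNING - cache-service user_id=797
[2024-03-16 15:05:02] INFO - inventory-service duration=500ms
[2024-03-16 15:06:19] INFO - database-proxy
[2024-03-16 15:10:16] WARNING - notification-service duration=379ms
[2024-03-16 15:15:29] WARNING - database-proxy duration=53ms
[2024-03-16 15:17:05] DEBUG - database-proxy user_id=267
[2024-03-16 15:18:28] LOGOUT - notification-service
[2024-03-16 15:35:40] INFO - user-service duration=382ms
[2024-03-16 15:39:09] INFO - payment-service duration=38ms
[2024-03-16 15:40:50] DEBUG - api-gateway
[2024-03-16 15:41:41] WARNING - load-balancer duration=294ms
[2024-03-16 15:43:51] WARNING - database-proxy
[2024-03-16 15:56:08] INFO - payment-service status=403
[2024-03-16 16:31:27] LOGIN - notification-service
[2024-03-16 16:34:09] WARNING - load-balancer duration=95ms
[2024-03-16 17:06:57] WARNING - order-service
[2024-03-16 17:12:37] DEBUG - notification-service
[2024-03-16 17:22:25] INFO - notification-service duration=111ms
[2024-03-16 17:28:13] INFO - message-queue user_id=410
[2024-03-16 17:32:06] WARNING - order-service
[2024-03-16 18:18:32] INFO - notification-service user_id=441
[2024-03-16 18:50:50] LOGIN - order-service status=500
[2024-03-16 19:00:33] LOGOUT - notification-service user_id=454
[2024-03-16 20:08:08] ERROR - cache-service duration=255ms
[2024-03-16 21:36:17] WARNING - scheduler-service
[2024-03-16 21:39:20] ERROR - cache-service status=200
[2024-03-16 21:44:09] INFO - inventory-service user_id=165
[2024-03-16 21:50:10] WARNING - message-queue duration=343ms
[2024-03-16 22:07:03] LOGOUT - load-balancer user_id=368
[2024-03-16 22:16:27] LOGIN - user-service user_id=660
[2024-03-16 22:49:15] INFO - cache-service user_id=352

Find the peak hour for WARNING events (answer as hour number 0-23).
6

To find the peak hour:

1. Group all WARNING events by hour
2. Count events in each hour
3. Find hour with maximum count
4. Peak hour: 6 (with 5 events)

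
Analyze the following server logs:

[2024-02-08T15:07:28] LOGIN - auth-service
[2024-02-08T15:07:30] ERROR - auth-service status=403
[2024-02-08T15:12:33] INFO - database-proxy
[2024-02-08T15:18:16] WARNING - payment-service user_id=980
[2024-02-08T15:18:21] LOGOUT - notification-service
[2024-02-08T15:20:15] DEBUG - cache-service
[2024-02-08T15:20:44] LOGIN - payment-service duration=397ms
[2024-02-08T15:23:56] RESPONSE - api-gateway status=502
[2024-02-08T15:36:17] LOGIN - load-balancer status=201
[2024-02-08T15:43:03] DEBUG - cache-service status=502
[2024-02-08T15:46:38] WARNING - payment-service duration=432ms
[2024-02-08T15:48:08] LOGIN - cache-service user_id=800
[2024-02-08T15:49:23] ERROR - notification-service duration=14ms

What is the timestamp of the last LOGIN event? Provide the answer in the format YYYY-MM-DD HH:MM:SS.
2024-02-08 15:48:08

To find the last event:

1. Filter for all LOGIN events
2. Sort by timestamp
3. Select the last one
4. Timestamp: 2024-02-08 15:48:08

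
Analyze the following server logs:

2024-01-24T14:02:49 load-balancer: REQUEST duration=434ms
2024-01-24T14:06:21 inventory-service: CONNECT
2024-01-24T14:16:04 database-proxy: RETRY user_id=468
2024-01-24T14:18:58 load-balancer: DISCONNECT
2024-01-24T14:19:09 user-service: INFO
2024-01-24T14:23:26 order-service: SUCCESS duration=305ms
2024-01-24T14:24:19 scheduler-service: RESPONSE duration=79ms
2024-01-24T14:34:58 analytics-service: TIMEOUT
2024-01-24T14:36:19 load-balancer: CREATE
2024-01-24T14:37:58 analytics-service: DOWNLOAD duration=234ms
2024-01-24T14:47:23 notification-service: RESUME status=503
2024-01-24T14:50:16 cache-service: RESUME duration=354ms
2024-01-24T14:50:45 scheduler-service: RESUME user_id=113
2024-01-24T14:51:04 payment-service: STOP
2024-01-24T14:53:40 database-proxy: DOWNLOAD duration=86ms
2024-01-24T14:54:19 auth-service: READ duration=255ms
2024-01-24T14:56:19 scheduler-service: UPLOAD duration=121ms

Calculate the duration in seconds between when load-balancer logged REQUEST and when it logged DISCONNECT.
969

To find the time between events:

1. Locate the first REQUEST event for load-balancer: 2024-01-24T14:02:49
2. Locate the first DISCONNECT event for load-balancer: 2024-01-24T14:18:58
3. Calculate the difference: 2024-01-24T14:18:58 - 2024-01-24T14:02:49 = 969 seconds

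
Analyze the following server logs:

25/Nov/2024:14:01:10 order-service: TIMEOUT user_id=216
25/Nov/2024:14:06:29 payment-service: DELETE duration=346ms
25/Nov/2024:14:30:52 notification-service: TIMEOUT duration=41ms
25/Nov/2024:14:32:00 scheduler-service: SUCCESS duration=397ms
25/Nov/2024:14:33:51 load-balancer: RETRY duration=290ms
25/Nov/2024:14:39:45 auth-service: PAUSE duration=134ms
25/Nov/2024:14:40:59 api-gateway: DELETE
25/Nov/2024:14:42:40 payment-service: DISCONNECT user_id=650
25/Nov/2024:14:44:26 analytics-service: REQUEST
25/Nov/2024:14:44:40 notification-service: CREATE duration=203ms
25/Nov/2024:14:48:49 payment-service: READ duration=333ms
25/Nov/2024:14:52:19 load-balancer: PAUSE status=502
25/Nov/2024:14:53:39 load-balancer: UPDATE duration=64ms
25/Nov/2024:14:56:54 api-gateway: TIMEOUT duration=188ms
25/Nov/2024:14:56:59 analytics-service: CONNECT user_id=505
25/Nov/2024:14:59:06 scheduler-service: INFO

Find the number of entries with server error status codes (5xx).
1

To find matching entries:

1. Pattern to match: server error status codes (5xx)
2. Scan each log entry for the pattern
3. Count matches: 1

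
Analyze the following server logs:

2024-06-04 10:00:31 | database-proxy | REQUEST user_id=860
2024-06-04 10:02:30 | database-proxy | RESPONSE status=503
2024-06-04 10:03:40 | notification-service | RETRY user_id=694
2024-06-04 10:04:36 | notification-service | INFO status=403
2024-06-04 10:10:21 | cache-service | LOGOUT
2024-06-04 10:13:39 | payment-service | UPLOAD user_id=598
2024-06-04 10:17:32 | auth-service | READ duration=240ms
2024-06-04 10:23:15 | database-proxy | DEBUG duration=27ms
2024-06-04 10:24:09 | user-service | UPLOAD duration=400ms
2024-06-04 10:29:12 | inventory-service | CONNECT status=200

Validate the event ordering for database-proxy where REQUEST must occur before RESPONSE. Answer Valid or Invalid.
Valid

To validate ordering:

1. Required order: REQUEST → RESPONSE
2. Rule: REQUEST must occur before RESPONSE
3. Check actual order of events for database-proxy
4. Result: Valid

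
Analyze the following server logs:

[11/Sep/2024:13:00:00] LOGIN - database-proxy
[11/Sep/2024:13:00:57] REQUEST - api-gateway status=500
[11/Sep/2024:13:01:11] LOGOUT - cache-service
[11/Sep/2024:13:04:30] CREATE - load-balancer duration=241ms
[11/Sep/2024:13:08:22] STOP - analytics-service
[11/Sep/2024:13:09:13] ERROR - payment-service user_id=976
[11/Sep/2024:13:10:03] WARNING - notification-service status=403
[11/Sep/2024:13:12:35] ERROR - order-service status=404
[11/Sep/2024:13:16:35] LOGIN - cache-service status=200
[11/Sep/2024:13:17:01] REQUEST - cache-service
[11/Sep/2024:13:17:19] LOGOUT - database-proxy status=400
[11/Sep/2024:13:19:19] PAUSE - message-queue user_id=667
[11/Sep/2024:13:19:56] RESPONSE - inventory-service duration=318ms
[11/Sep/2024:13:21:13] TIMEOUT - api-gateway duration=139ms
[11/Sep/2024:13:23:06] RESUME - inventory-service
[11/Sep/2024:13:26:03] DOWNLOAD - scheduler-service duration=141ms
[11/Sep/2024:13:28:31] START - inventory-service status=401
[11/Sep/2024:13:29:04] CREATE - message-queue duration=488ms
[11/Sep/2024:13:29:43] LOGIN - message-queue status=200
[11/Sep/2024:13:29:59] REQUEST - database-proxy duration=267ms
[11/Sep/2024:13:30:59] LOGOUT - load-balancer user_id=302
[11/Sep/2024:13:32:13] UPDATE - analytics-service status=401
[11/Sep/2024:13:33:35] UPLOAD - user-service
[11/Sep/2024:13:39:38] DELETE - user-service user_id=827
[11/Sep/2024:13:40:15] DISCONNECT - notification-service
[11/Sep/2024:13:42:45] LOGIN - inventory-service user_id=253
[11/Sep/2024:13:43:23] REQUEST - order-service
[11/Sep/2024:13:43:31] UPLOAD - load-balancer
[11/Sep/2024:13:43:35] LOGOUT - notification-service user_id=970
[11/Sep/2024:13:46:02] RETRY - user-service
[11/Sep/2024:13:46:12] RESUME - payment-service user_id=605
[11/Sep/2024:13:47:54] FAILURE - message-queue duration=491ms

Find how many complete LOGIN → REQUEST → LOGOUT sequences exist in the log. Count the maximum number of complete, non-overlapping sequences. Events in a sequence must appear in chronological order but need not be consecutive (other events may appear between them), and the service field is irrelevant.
4

To count sequences:

1. Look for pattern: LOGIN → REQUEST → LOGOUT
2. Greedily scan the log in chronological order, matching each sequence element in turn (ignoring service)
3. Each time the full pattern completes, increment the count and restart matching from the next event
4. Complete non-overlapping sequences found: 4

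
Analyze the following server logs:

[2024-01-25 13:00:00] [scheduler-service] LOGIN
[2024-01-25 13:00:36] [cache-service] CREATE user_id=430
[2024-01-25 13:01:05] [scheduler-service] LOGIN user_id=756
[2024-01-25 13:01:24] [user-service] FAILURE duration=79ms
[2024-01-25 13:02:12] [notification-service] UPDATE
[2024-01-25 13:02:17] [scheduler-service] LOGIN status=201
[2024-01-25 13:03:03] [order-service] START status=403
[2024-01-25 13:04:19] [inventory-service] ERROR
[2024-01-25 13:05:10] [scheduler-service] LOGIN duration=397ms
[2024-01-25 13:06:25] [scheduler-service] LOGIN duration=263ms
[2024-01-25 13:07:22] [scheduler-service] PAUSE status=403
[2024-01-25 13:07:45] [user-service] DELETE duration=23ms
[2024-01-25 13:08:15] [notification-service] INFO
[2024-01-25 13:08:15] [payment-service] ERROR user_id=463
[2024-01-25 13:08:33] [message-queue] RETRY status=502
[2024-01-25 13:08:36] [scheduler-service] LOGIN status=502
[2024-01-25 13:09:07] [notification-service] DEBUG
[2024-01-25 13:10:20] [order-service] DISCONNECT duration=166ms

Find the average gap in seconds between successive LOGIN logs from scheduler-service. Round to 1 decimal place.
103.2

To calculate average interval:

1. Find all LOGIN events for scheduler-service in order
2. Calculate time gaps between consecutive events
3. Compute mean of gaps: 516 / 5 = 103.2 seconds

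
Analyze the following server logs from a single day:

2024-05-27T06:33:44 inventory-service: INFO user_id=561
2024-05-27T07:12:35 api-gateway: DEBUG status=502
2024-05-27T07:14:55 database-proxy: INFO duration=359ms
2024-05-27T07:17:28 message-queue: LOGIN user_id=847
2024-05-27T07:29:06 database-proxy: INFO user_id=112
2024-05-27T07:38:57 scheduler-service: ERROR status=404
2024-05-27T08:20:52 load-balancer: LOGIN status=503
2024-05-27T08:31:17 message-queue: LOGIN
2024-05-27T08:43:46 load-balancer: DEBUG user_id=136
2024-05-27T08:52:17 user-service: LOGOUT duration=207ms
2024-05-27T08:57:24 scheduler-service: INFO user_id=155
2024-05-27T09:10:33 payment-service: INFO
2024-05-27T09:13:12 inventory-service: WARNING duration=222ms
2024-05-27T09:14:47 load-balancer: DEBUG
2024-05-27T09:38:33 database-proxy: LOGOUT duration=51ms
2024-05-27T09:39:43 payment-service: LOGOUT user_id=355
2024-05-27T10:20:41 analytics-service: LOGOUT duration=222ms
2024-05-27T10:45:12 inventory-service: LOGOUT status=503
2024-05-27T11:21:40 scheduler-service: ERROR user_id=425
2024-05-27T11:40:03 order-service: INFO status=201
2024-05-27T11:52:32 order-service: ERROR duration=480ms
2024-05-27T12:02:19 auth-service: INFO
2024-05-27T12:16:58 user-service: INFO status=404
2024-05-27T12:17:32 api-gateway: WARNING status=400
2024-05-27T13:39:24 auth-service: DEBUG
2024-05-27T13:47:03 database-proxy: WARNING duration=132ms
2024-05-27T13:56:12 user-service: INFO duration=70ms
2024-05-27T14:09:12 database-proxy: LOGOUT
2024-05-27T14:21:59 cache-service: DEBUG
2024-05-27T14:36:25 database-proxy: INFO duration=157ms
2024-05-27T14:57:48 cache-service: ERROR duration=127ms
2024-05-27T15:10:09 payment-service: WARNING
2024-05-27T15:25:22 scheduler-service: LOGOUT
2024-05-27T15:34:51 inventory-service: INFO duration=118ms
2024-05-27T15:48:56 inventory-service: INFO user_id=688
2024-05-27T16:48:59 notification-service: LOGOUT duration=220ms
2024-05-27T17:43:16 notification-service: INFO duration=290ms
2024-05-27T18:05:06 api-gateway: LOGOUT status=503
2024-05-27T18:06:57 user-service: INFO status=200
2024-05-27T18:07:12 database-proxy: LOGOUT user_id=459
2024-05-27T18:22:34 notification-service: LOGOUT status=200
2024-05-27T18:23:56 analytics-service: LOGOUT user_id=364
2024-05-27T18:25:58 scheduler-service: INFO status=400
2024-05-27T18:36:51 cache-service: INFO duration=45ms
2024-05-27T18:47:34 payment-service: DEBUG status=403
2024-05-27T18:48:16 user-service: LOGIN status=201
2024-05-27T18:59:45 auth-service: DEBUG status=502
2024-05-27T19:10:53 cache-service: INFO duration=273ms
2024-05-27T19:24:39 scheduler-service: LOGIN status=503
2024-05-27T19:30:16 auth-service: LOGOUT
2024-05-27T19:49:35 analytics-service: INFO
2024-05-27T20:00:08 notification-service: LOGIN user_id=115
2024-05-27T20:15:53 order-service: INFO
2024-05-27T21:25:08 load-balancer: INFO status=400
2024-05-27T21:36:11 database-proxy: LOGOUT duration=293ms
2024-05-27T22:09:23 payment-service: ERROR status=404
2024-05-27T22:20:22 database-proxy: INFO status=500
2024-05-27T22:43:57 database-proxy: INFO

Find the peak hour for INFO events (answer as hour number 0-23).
18

To find the peak hour:

1. Group all INFO events by hour
2. Count events in each hour
3. Find hour with maximum count
4. Peak hour: 18 (with 3 events)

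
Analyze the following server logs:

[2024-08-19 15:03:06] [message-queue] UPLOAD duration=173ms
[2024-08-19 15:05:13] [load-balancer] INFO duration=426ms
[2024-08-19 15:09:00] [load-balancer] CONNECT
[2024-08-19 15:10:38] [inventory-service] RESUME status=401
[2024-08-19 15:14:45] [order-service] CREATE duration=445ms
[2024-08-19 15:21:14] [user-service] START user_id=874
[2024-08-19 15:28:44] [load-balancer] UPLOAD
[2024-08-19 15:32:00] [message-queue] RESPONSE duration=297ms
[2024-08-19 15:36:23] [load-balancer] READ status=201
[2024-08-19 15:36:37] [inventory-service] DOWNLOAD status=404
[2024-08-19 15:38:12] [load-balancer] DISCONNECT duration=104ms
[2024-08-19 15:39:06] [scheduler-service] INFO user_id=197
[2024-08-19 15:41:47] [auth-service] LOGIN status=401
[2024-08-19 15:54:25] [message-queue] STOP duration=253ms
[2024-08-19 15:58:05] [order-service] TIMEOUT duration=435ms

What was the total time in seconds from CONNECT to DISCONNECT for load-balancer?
1752

To calculate state duration:

1. Find CONNECT event for load-balancer: 2024-08-19 15:09:00
2. Find DISCONNECT event for load-balancer: 2024-08-19 15:38:12
3. Calculate duration: 2024-08-19 15:38:12 - 2024-08-19 15:09:00 = 1752 seconds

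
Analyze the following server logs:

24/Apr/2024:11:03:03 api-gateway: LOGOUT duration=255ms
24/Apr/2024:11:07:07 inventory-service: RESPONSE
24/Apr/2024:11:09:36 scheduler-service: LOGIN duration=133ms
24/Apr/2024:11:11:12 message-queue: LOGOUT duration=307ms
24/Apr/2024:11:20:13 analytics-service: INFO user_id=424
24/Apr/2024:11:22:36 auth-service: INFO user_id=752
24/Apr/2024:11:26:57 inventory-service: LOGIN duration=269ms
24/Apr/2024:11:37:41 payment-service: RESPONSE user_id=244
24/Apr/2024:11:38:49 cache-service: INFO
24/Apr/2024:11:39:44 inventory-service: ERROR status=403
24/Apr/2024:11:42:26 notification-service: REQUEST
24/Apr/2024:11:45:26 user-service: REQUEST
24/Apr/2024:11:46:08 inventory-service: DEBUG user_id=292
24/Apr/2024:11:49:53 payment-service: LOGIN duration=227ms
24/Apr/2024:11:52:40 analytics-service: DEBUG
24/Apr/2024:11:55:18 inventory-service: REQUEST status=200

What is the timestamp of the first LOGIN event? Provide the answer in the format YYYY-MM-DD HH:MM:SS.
2024-04-24 11:09:36

To find the first event:

1. Filter for all LOGIN events
2. Sort by timestamp
3. Select the first one
4. Timestamp: 2024-04-24 11:09:36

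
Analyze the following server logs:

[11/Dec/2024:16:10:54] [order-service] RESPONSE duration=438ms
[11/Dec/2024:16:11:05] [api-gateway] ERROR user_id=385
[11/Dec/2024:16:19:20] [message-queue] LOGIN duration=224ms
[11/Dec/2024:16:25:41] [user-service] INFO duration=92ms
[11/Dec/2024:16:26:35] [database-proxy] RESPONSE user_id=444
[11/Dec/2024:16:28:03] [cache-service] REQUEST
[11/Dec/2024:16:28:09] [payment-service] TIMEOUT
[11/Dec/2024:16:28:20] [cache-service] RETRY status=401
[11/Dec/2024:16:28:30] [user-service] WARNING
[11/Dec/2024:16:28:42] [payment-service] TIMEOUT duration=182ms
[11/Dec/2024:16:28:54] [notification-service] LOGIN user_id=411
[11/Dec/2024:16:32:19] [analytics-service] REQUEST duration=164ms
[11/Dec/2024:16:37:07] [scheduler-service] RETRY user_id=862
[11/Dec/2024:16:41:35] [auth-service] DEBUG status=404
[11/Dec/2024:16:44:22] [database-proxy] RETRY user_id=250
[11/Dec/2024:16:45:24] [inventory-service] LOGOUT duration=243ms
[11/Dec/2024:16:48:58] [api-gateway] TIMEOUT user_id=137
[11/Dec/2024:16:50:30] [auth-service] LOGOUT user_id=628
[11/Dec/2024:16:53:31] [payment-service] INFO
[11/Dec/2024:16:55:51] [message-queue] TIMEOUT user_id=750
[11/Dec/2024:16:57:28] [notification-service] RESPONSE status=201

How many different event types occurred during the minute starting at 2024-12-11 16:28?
5

To count unique event types:

1. Filter events in the minute starting at 2024-12-11 16:28
2. Extract event types from matching entries
3. Count unique types: 5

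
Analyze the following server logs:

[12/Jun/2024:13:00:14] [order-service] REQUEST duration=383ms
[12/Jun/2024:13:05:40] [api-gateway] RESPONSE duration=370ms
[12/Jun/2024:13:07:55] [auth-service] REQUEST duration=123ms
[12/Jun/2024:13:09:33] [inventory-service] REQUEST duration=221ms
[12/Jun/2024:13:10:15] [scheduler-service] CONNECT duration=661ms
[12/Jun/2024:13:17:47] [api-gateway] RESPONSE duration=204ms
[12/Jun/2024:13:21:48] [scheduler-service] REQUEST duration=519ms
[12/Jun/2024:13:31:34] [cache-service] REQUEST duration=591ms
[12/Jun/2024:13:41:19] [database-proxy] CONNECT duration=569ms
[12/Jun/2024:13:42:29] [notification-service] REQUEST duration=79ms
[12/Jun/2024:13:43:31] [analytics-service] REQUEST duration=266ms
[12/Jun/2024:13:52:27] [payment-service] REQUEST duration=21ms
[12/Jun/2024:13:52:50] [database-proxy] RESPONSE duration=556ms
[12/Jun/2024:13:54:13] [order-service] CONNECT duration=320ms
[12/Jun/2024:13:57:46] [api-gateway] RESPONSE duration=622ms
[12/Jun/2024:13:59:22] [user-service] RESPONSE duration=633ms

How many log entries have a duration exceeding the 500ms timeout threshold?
7

To count timeouts:

1. Threshold: 500ms
2. Extract duration from each log entry
3. Count entries where duration > 500
4. Timeout count: 7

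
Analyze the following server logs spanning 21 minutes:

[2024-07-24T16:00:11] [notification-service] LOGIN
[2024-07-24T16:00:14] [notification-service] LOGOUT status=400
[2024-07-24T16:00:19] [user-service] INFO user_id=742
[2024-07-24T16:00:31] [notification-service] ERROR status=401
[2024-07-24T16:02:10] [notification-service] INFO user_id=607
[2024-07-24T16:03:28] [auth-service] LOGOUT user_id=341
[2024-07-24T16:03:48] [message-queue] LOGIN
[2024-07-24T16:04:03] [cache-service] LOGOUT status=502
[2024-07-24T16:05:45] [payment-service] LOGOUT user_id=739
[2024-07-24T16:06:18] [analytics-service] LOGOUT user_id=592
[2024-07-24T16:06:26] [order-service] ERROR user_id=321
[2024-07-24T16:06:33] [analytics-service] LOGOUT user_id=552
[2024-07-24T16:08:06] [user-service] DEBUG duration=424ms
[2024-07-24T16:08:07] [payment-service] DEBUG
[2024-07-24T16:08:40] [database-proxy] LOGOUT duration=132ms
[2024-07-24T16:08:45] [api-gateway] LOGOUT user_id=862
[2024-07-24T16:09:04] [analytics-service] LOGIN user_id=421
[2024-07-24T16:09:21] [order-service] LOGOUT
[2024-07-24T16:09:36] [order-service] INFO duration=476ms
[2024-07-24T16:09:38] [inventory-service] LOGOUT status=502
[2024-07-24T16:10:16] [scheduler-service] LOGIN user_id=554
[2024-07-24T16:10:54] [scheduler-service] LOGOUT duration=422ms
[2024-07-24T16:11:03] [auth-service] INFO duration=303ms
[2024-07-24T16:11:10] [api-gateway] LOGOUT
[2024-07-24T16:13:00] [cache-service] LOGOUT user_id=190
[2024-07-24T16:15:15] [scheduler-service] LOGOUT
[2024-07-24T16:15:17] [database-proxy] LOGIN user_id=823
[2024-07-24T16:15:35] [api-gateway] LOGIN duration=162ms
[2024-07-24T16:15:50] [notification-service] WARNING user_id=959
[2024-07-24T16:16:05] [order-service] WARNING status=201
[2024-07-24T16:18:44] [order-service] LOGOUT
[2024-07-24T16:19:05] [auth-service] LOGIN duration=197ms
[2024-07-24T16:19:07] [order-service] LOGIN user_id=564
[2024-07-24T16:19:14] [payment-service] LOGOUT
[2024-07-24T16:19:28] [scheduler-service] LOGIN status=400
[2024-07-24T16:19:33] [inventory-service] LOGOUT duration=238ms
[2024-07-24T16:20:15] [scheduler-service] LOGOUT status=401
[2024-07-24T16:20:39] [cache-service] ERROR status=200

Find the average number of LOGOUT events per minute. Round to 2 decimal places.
0.86

To calculate the rate:

1. Count total LOGOUT events: 18
2. Total time period: 21 minutes
3. Rate = 18 / 21 = 0.86 events per minute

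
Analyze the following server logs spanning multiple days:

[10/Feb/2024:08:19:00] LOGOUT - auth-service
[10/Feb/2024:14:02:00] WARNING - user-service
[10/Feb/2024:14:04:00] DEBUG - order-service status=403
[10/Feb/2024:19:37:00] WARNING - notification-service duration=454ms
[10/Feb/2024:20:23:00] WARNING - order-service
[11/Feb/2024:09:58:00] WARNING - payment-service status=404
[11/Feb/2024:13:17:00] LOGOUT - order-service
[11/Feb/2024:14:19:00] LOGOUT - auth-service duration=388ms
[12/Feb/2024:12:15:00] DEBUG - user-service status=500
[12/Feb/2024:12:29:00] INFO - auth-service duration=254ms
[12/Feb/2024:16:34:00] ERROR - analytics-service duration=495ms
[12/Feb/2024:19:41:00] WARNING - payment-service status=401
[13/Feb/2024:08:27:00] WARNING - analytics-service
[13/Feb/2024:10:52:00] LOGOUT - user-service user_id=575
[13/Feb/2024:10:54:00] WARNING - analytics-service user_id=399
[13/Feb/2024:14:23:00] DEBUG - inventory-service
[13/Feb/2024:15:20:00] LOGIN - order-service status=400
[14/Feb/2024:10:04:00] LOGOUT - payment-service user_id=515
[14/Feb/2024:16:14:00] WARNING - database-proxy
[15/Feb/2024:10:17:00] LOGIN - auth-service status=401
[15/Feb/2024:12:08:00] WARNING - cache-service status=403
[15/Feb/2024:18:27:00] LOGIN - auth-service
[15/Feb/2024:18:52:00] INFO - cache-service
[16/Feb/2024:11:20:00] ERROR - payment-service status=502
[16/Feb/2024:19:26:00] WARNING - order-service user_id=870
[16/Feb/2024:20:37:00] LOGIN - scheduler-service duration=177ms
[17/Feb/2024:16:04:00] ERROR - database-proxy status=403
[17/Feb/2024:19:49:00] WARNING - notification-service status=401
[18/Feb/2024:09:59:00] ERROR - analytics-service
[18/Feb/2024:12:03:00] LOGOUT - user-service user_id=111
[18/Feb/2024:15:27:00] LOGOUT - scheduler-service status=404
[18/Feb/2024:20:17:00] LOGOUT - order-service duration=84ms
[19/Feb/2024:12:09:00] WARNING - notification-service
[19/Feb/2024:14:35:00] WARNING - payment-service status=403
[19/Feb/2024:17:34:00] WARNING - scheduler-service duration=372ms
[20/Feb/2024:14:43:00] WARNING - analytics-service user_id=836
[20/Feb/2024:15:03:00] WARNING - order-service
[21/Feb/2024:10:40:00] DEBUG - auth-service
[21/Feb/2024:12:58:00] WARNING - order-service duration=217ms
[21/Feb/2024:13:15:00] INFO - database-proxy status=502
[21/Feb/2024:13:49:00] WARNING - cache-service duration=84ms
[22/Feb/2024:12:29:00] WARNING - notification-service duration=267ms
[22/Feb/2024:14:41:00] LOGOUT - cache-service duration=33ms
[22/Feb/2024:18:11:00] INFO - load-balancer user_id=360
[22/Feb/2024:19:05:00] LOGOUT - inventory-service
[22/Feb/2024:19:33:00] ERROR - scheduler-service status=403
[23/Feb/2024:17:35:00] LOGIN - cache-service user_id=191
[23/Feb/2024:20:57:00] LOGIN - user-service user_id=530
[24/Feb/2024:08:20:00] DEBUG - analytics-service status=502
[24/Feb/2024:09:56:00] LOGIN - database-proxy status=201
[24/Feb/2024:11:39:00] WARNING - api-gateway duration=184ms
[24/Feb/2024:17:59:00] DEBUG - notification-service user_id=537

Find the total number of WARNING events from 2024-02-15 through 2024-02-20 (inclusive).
8

To filter by date range:

1. Date range: 2024-02-15 through 2024-02-20, both dates inclusive
2. Filter for WARNING events whose date falls in this range
3. Count matching events: 8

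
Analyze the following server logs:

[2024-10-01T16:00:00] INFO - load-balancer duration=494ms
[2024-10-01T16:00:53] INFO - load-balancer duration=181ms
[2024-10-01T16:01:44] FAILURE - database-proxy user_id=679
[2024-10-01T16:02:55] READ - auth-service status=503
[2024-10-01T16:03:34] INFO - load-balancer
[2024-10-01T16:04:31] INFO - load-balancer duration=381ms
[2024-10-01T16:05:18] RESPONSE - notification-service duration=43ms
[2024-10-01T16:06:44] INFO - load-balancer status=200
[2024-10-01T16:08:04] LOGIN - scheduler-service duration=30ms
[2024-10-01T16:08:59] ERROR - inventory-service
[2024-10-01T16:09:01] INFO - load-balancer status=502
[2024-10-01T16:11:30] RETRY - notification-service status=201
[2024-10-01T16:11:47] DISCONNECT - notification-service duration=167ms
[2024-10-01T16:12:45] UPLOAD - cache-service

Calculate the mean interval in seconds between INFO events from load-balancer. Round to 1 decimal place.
108.2

To calculate average interval:

1. Find all INFO events for load-balancer in order
2. Calculate time gaps between consecutive events
3. Compute mean of gaps: 541 / 5 = 108.2 seconds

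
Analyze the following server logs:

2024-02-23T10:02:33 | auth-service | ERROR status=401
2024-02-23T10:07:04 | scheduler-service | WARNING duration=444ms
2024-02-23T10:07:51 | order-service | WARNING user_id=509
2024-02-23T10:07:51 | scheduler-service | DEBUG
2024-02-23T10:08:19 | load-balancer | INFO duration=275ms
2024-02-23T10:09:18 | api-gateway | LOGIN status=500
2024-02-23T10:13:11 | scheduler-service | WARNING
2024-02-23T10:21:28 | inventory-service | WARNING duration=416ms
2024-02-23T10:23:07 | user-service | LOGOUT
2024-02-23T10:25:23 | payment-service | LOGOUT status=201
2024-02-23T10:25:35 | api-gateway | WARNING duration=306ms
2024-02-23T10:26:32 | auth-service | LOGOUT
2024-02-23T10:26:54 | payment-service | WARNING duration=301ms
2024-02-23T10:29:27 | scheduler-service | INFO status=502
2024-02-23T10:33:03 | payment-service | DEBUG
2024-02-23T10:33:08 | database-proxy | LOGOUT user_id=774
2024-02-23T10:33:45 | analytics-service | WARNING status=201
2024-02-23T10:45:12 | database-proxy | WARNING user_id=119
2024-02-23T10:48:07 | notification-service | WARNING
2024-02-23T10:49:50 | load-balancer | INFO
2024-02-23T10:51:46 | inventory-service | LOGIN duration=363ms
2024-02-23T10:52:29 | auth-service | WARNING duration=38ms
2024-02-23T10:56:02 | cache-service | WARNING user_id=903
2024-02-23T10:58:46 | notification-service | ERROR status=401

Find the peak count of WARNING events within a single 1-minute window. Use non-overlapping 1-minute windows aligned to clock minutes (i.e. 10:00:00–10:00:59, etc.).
2

To find the burst window:

1. Divide the log period into non-overlapping 1-minute windows starting at 10:00
2. Count WARNING events in each window
3. Find the window with maximum count
4. Maximum events in a window: 2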